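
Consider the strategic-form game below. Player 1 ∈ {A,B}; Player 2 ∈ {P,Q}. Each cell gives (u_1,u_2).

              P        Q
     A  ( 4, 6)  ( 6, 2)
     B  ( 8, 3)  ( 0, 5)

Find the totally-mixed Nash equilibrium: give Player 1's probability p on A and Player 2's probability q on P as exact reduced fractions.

P1 mixes 1/3 on A; P2 mixes 3/5 on P

P1 indiff ⇒ q·4+(1-q)·6 = q·8+(1-q)·0 ⇒ q(-4) = (1-q)(-6) ⇒ q = 3/5
P2 indiff ⇒ p·6+(1-p)·3 = p·2+(1-p)·5 ⇒ p(4) = (1-p)(2) ⇒ p = 1/3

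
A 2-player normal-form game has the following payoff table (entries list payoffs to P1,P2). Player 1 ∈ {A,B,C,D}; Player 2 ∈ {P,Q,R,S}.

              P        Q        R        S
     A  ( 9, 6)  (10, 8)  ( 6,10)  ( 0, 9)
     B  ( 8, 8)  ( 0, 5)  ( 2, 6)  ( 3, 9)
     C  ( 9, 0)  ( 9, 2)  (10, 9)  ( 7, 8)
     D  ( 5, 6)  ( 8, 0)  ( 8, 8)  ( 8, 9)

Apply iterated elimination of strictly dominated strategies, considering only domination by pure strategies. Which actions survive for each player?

P1 drop B (C beats it: P:9>8 Q:9>0 R:10>2 S:7>3)
P2 drop P (R beats it: A:10>6 C:9>0 D:8>6)
P2 drop Q (R beats it: A:10>8 C:9>2 D:8>0)
P1 drop A (C beats it: R:10>6 S:7>0)
P1→{C,D} P2→{R,S}

IESDS → P1:{C,D} P2:{R,S}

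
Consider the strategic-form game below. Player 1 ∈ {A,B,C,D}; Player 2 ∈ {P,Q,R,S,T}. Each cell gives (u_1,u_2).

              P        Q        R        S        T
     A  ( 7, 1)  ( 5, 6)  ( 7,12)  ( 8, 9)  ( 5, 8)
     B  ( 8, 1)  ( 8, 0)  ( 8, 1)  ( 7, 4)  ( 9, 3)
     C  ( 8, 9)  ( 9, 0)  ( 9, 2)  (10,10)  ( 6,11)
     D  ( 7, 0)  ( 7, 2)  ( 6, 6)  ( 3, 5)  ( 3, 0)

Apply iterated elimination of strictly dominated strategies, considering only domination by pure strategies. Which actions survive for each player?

Remaining: P1:{B,C} P2:{S,T}

P1 drop A (C beats it: P:8>7 Q:9>5 R:9>7 S:10>8 T:6>5)
P1 drop D (B beats it: P:8>7 Q:8>7 R:8>6 S:7>3 T:9>3)
P2 drop P (S beats it: B:4>1 C:10>9)
P2 drop Q (R beats it: B:1>0 C:2>0)
P2 drop R (S beats it: B:4>1 C:10>2)
P1→{B,C} P2→{S,T}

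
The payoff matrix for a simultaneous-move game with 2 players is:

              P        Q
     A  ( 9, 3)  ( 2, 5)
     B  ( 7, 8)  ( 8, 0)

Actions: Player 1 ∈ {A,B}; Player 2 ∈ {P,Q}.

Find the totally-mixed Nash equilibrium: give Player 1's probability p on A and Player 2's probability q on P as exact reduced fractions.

P1 indiff ⇒ q·9+(1-q)·2 = q·7+(1-q)·8 ⇒ q(2) = (1-q)(6) ⇒ q = 3/4
P2 indiff ⇒ p·3+(1-p)·8 = p·5+(1-p)·0 ⇒ p(-2) = (1-p)(-8) ⇒ p = 4/5

(p,q) = (4/5, 3/4)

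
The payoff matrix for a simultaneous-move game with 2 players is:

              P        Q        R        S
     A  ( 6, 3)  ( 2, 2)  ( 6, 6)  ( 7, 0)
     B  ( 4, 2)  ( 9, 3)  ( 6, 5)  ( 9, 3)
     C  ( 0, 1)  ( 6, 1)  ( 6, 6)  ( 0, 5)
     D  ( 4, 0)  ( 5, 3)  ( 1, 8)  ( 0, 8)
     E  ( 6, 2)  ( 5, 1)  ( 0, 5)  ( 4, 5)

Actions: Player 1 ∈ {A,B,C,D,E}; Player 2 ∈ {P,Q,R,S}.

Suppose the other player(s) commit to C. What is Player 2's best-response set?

BR_2 = {R}

u_2(P vs C) = 1
u_2(Q vs C) = 1
u_2(R vs C) = 6
u_2(S vs C) = 5
max payoff 6 at {R}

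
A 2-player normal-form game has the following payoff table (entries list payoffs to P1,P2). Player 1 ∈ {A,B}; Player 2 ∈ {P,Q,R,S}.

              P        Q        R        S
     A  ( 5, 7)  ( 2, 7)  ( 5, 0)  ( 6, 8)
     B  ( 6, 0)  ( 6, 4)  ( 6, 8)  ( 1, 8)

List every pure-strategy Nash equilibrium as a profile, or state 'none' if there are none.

NE set: (A,S), (B,R)

(A,P): not NE [P1→B gives 6>5; P2→S gives 8>7]
(A,Q): not NE [P1→B gives 6>2; P2→S gives 8>7]
(A,R): not NE [P1→B gives 6>5; P2→S gives 8>0]
(A,S): NE
(B,P): not NE [P2→S gives 8>0]
(B,Q): not NE [P2→S gives 8>4]
(B,R): NE
(B,S): not NE [P1→A gives 6>1]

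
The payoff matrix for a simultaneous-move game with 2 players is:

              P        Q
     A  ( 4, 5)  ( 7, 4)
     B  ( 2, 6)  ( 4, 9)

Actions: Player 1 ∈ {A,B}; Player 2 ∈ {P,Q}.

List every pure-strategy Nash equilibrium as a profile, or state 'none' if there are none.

PSNE = {(A,P)}

(A,P): NE
(A,Q): not NE [P2→P gives 5>4]
(B,P): not NE [P1→A gives 4>2; P2→Q gives 9>6]
(B,Q): not NE [P1→A gives 7>4]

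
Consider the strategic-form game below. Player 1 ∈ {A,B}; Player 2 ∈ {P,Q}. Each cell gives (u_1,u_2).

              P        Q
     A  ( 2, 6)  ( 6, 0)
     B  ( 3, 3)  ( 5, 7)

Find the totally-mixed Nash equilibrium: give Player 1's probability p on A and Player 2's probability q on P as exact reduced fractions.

P1 indiff ⇒ q·2+(1-q)·6 = q·3+(1-q)·5 ⇒ q(-1) = (1-q)(-1) ⇒ q = 1/2
P2 indiff ⇒ p·6+(1-p)·3 = p·0+(1-p)·7 ⇒ p(6) = (1-p)(4) ⇒ p = 2/5

p=2/5, q=1/2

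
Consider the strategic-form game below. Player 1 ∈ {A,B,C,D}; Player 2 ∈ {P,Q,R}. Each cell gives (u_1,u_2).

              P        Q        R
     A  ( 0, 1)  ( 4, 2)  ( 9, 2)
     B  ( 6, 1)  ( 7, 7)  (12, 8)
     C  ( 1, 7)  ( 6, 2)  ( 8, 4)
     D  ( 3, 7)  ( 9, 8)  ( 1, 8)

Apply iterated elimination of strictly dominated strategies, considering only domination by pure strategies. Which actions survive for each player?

P1 drop A (B beats it: P:6>0 Q:7>4 R:12>9)
P1 drop C (B beats it: P:6>1 Q:7>6 R:12>8)
P2 drop P (Q beats it: B:7>1 D:8>7)
P1→{B,D} P2→{Q,R}

Survivors P1:{B,D} P2:{Q,R}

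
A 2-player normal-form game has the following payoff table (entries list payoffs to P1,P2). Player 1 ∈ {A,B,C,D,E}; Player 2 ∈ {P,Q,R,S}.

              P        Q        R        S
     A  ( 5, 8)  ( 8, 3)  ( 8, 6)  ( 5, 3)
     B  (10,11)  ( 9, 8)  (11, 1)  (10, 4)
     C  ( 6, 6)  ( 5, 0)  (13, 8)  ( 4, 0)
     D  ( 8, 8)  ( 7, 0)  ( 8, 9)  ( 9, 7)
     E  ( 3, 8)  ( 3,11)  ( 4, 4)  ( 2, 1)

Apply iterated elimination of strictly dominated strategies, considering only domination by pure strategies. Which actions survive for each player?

P1 drop A (B beats it: P:10>5 Q:9>8 R:11>8 S:10>5)
P1 drop D (B beats it: P:10>8 Q:9>7 R:11>8 S:10>9)
P1 drop E (B beats it: P:10>3 Q:9>3 R:11>4 S:10>2)
P2 drop Q (P beats it: B:11>8 C:6>0)
P2 drop S (P beats it: B:11>4 C:6>0)
P1→{B,C} P2→{P,R}

IESDS → P1:{B,C} P2:{P,R}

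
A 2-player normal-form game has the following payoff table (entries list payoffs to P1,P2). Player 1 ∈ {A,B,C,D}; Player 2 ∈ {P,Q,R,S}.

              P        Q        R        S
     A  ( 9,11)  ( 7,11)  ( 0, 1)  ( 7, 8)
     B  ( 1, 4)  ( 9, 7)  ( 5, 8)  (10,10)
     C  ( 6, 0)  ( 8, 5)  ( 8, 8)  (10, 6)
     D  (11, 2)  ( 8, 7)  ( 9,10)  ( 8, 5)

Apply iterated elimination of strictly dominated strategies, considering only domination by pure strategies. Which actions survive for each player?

Survivors P1:{B,C,D} P2:{R,S}

P1 drop A (D beats it: P:11>9 Q:8>7 R:9>0 S:8>7)
P2 drop P (Q beats it: B:7>4 C:5>0 D:7>2)
P2 drop Q (R beats it: B:8>7 C:8>5 D:10>7)
P1→{B,C,D} P2→{R,S}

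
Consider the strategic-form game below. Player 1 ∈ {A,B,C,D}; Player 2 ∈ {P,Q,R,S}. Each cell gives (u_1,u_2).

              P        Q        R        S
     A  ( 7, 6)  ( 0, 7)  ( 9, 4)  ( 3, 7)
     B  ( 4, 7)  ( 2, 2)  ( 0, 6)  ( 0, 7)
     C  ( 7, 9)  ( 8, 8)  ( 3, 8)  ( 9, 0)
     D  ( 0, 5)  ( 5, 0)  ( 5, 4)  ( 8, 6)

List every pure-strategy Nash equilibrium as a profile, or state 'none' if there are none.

(A,P): not NE [P2→S gives 7>6]
(A,Q): not NE [P1→C gives 8>0]
(A,R): not NE [P2→S gives 7>4]
(A,S): not NE [P1→C gives 9>3]
(B,P): not NE [P1→C gives 7>4]
(B,Q): not NE [P1→C gives 8>2; P2→S gives 7>2]
(B,R): not NE [P1→A gives 9>0; P2→S gives 7>6]
(B,S): not NE [P1→C gives 9>0]
(C,P): NE
(C,Q): not NE [P2→P gives 9>8]
(C,R): not NE [P1→A gives 9>3; P2→P gives 9>8]
(C,S): not NE [P2→P gives 9>0]
(D,P): not NE [P1→C gives 7>0; P2→S gives 6>5]
(D,Q): not NE [P1→C gives 8>5; P2→S gives 6>0]
(D,R): not NE [P1→A gives 9>5; P2→S gives 6>4]
(D,S): not NE [P1→C gives 9>8]

Nash profiles: (C,P)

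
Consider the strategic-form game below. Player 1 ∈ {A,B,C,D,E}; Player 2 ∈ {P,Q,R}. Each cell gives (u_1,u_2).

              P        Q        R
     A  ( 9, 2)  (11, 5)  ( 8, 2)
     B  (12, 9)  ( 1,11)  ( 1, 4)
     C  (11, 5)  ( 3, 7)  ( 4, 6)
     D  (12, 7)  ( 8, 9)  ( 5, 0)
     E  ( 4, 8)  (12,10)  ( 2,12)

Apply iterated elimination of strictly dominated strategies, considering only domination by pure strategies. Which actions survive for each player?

IESDS → P1:{A,E} P2:{Q,R}

P1 drop C (D beats it: P:12>11 Q:8>3 R:5>4)
P2 drop P (Q beats it: A:5>2 B:11>9 D:9>7 E:10>8)
P1 drop B (A beats it: Q:11>1 R:8>1)
P1 drop D (A beats it: Q:11>8 R:8>5)
P1→{A,E} P2→{Q,R}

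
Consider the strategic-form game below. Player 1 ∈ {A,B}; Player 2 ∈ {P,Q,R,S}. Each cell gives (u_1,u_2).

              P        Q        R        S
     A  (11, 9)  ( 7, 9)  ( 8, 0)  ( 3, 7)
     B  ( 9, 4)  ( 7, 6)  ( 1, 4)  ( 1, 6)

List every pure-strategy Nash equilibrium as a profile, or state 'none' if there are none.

(A,P): NE
(A,Q): NE
(A,R): not NE [P2→Q gives 9>0]
(A,S): not NE [P2→Q gives 9>7]
(B,P): not NE [P1→A gives 11>9; P2→S gives 6>4]
(B,Q): NE
(B,R): not NE [P1→A gives 8>1; P2→S gives 6>4]
(B,S): not NE [P1→A gives 3>1]

NE set: (A,P), (A,Q), (B,Q)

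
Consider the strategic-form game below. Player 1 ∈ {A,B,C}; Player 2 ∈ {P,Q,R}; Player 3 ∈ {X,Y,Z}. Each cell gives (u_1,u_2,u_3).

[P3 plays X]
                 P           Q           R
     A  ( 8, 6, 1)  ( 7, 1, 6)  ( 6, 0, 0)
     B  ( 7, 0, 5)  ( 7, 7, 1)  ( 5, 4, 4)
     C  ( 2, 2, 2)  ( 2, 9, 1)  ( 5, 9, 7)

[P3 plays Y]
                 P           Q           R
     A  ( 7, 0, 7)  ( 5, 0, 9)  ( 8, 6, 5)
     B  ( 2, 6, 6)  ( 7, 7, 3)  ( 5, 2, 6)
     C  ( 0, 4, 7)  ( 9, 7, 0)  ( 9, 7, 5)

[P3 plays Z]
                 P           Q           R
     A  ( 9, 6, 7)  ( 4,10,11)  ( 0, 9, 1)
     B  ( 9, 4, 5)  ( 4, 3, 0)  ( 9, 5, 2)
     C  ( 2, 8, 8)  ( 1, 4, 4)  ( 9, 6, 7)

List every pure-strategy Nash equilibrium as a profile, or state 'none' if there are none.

(A,P,X): not NE [P3→Z gives 7>1]
(A,P,Y): not NE [P2→R gives 6>0]
(A,P,Z): not NE [P2→Q gives 10>6]
(A,Q,X): not NE [P2→P gives 6>1; P3→Z gives 11>6]
(A,Q,Y): not NE [P1→C gives 9>5; P2→R gives 6>0; P3→Z gives 11>9]
(A,Q,Z): NE
(A,R,X): not NE [P2→P gives 6>0; P3→Y gives 5>0]
(A,R,Y): not NE [P1→C gives 9>8]
(A,R,Z): not NE [P1→C gives 9>0; P2→Q gives 10>9; P3→Y gives 5>1]
(B,P,X): not NE [P1→A gives 8>7; P2→Q gives 7>0; P3→Y gives 6>5]
(B,P,Y): not NE [P1→A gives 7>2; P2→Q gives 7>6]
(B,P,Z): not NE [P2→R gives 5>4; P3→Y gives 6>5]
(B,Q,X): not NE [P3→Y gives 3>1]
(B,Q,Y): not NE [P1→C gives 9>7]
(B,Q,Z): not NE [P2→R gives 5>3; P3→Y gives 3>0]
(B,R,X): not NE [P1→A gives 6>5; P2→Q gives 7>4; P3→Y gives 6>4]
(B,R,Y): not NE [P1→C gives 9>5; P2→Q gives 7>2]
(B,R,Z): not NE [P3→Y gives 6>2]
(C,P,X): not NE [P1→A gives 8>2; P2→R gives 9>2; P3→Z gives 8>2]
(C,P,Y): not NE [P1→A gives 7>0; P2→R gives 7>4; P3→Z gives 8>7]
(C,P,Z): not NE [P1→B gives 9>2]
(C,Q,X): not NE [P1→B gives 7>2; P3→Z gives 4>1]
(C,Q,Y): not NE [P3→Z gives 4>0]
(C,Q,Z): not NE [P1→B gives 4>1; P2→P gives 8>4]
(C,R,X): not NE [P1→A gives 6>5]
(C,R,Y): not NE [P3→Z gives 7>5]
(C,R,Z): not NE [P2→P gives 8>6]

PSNE = {(A,Q,Z)}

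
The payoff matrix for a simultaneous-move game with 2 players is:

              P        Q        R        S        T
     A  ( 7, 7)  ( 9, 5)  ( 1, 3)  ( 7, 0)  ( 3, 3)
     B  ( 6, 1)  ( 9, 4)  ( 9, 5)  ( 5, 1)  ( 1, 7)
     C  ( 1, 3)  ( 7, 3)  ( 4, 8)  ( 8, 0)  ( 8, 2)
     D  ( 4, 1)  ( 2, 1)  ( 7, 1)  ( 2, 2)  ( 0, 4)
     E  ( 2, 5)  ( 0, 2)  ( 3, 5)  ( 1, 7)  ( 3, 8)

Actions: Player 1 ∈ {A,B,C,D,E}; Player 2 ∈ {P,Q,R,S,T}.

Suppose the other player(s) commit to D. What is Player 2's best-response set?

P2 best: {T}

u_2(P vs D) = 1
u_2(Q vs D) = 1
u_2(R vs D) = 1
u_2(S vs D) = 2
u_2(T vs D) = 4
max payoff 4 at {T}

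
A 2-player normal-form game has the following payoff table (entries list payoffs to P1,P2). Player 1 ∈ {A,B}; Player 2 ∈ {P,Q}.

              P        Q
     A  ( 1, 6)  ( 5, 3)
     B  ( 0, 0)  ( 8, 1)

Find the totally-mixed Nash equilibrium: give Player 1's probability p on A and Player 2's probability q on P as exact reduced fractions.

p=1/4, q=3/4

P1 indiff ⇒ q·1+(1-q)·5 = q·0+(1-q)·8 ⇒ q(1) = (1-q)(3) ⇒ q = 3/4
P2 indiff ⇒ p·6+(1-p)·0 = p·3+(1-p)·1 ⇒ p(3) = (1-p)(1) ⇒ p = 1/4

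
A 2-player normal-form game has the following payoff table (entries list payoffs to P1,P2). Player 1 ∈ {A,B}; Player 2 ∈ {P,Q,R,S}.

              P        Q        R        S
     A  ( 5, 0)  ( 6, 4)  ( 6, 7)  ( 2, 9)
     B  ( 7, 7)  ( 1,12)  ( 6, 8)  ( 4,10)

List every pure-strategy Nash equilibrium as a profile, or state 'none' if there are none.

(A,P): not NE [P1→B gives 7>5; P2→S gives 9>0]
(A,Q): not NE [P2→S gives 9>4]
(A,R): not NE [P2→S gives 9>7]
(A,S): not NE [P1→B gives 4>2]
(B,P): not NE [P2→Q gives 12>7]
(B,Q): not NE [P1→A gives 6>1]
(B,R): not NE [P2→Q gives 12>8]
(B,S): not NE [P2→Q gives 12>10]

No pure NE.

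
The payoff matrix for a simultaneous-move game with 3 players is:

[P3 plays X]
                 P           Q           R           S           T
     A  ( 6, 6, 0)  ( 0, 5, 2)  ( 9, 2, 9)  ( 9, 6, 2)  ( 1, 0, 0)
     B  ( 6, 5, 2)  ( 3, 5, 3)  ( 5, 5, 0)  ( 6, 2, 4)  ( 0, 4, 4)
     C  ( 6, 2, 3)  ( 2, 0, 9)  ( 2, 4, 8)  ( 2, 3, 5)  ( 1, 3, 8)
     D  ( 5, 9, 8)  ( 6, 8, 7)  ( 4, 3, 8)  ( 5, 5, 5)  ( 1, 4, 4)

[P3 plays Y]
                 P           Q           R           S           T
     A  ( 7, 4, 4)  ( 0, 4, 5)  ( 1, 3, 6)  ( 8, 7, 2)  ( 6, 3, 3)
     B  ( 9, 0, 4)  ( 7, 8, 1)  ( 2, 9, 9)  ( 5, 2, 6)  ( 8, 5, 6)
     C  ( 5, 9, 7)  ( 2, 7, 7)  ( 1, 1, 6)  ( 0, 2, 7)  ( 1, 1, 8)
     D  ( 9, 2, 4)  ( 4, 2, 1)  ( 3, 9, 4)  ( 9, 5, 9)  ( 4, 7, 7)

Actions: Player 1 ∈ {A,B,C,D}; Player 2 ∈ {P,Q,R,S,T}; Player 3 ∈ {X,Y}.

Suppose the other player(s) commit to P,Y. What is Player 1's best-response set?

u_1(A vs P,Y) = 7
u_1(B vs P,Y) = 9
u_1(C vs P,Y) = 5
u_1(D vs P,Y) = 9
max payoff 9 at {B,D}

P1 best: {B,D}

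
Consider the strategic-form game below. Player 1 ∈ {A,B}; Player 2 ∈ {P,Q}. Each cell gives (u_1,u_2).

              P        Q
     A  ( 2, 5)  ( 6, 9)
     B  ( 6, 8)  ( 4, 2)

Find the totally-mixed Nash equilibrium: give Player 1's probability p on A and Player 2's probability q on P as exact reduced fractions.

P1 mixes 3/5 on A; P2 mixes 1/3 on P

P1 indiff ⇒ q·2+(1-q)·6 = q·6+(1-q)·4 ⇒ q(-4) = (1-q)(-2) ⇒ q = 1/3
P2 indiff ⇒ p·5+(1-p)·8 = p·9+(1-p)·2 ⇒ p(-4) = (1-p)(-6) ⇒ p = 3/5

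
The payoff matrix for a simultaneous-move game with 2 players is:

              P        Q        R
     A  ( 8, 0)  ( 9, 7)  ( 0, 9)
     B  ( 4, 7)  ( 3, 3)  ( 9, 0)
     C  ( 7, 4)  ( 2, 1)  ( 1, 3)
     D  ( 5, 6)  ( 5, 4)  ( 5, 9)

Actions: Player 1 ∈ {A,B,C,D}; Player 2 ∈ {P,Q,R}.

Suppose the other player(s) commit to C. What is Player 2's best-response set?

u_2(P vs C) = 4
u_2(Q vs C) = 1
u_2(R vs C) = 3
max payoff 4 at {P}

P2 best: {P}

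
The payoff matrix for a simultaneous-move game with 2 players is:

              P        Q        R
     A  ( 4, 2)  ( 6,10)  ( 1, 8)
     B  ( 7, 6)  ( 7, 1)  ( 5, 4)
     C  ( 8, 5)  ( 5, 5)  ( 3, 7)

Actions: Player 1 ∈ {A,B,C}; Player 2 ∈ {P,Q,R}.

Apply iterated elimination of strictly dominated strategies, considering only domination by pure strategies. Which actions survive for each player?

P1 drop A (B beats it: P:7>4 Q:7>6 R:5>1)
P2 drop Q (R beats it: B:4>1 C:7>5)
P1→{B,C} P2→{P,R}

Remaining: P1:{B,C} P2:{P,R}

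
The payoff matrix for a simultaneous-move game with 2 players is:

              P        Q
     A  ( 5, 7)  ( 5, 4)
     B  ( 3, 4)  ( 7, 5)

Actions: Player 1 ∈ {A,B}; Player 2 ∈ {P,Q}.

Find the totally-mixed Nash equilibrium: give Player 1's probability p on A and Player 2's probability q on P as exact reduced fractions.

P1 indiff ⇒ q·5+(1-q)·5 = q·3+(1-q)·7 ⇒ q(2) = (1-q)(2) ⇒ q = 1/2
P2 indiff ⇒ p·7+(1-p)·4 = p·4+(1-p)·5 ⇒ p(3) = (1-p)(1) ⇒ p = 1/4

P1 mixes 1/4 on A; P2 mixes 1/2 on P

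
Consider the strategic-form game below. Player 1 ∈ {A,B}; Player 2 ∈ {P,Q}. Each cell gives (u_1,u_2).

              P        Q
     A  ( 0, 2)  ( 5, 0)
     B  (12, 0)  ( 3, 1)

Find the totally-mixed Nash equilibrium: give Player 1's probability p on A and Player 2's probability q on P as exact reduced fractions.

P1 mixes 1/3 on A; P2 mixes 1/7 on P

P1 indiff ⇒ q·0+(1-q)·5 = q·12+(1-q)·3 ⇒ q(-12) = (1-q)(-2) ⇒ q = 1/7
P2 indiff ⇒ p·2+(1-p)·0 = p·0+(1-p)·1 ⇒ p(2) = (1-p)(1) ⇒ p = 1/3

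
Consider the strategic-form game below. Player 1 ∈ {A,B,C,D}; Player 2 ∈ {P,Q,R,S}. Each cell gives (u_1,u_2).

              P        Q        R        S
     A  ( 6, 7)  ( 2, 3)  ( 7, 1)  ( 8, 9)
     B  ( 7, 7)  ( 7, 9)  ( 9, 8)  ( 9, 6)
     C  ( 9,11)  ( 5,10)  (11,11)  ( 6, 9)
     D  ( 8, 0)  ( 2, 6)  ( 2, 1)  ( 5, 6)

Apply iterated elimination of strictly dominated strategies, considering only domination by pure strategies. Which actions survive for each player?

P1 drop A (B beats it: P:7>6 Q:7>2 R:9>7 S:9>8)
P1 drop D (C beats it: P:9>8 Q:5>2 R:11>2 S:6>5)
P2 drop S (P beats it: B:7>6 C:11>9)
P1→{B,C} P2→{P,Q,R}

Remaining: P1:{B,C} P2:{P,Q,R}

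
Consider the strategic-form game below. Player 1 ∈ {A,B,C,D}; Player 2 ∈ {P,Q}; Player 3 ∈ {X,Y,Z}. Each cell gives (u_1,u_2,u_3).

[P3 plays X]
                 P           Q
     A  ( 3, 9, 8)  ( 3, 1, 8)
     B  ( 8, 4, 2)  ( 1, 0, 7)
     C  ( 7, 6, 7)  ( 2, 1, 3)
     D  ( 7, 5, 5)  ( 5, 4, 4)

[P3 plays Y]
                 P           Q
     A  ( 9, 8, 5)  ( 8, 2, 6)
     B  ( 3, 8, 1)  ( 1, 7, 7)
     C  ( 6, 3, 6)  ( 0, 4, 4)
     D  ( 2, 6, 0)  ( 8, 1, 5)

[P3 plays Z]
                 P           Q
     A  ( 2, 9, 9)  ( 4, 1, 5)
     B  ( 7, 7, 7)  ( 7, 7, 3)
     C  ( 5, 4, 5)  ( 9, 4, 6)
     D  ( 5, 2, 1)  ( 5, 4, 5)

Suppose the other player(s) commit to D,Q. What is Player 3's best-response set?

u_3(X vs D,Q) = 4
u_3(Y vs D,Q) = 5
u_3(Z vs D,Q) = 5
max payoff 5 at {Y,Z}

BR_3 = {Y,Z}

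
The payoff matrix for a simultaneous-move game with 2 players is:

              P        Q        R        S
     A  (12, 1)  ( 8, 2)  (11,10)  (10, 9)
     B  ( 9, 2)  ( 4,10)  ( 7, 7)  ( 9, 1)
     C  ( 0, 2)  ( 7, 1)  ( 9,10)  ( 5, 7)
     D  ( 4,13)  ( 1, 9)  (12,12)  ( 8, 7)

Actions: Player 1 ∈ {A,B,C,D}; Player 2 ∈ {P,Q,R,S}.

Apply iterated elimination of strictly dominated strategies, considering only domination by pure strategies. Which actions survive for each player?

P1 drop B (A beats it: P:12>9 Q:8>4 R:11>7 S:10>9)
P1 drop C (A beats it: P:12>0 Q:8>7 R:11>9 S:10>5)
P2 drop Q (R beats it: A:10>2 D:12>9)
P2 drop S (R beats it: A:10>9 D:12>7)
P1→{A,D} P2→{P,R}

IESDS → P1:{A,D} P2:{P,R}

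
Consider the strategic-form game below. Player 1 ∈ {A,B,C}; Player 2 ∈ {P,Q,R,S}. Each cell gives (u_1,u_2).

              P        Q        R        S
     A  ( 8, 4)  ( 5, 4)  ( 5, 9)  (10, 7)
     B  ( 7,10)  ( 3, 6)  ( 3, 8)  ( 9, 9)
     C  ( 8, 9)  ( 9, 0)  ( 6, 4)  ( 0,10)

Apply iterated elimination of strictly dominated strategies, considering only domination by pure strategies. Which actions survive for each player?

IESDS → P1:{A,C} P2:{R,S}

P1 drop B (A beats it: P:8>7 Q:5>3 R:5>3 S:10>9)
P2 drop P (S beats it: A:7>4 C:10>9)
P2 drop Q (R beats it: A:9>4 C:4>0)
P1→{A,C} P2→{R,S}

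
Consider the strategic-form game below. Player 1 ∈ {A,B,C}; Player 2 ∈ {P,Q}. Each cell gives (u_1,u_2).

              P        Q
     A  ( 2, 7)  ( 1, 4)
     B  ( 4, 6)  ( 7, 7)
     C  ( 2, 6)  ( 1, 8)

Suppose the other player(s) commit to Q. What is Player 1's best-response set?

u_1(A vs Q) = 1
u_1(B vs Q) = 7
u_1(C vs Q) = 1
max payoff 7 at {B}

argmax u_1 = {B}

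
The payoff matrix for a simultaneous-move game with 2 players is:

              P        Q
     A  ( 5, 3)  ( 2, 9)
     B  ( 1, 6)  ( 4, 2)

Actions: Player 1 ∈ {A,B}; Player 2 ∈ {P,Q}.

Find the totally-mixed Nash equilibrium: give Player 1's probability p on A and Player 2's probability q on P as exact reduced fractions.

p=2/5, q=1/3

P1 indiff ⇒ q·5+(1-q)·2 = q·1+(1-q)·4 ⇒ q(4) = (1-q)(2) ⇒ q = 1/3
P2 indiff ⇒ p·3+(1-p)·6 = p·9+(1-p)·2 ⇒ p(-6) = (1-p)(-4) ⇒ p = 2/5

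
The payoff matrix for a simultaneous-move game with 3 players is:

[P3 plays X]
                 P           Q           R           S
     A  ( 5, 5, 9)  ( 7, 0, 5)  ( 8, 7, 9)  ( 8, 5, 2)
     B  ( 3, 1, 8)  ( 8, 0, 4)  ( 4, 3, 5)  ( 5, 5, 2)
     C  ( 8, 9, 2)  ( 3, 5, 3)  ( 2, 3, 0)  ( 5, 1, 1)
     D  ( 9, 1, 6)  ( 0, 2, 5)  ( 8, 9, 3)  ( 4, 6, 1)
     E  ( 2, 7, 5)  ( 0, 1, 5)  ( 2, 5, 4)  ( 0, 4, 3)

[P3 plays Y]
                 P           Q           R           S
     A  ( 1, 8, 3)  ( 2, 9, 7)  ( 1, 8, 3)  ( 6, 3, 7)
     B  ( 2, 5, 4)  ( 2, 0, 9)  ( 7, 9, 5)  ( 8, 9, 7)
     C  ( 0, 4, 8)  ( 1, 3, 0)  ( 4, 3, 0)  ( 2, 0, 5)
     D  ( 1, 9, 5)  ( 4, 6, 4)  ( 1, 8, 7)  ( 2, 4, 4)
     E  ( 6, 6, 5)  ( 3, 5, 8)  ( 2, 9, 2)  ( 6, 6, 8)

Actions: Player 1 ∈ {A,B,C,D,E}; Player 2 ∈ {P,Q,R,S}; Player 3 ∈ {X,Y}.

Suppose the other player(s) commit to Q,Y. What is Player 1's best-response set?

u_1(A vs Q,Y) = 2
u_1(B vs Q,Y) = 2
u_1(C vs Q,Y) = 1
u_1(D vs Q,Y) = 4
u_1(E vs Q,Y) = 3
max payoff 4 at {D}

P1 best: {D}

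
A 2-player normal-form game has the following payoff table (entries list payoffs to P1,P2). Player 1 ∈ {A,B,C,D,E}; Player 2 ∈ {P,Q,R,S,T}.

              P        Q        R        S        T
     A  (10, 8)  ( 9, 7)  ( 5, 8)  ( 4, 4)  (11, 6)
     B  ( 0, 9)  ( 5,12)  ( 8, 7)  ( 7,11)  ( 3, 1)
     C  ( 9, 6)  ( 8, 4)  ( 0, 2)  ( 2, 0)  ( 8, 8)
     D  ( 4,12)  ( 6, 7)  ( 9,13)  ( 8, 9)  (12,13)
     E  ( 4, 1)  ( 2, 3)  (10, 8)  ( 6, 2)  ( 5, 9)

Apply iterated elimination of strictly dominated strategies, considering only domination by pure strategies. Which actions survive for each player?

P1 drop B (D beats it: P:4>0 Q:6>5 R:9>8 S:8>7 T:12>3)
P1 drop C (A beats it: P:10>9 Q:9>8 R:5>0 S:4>2 T:11>8)
P2 drop Q (R beats it: A:8>7 D:13>7 E:8>3)
P2 drop S (R beats it: A:8>4 D:13>9 E:8>2)
P1→{A,D,E} P2→{P,R,T}

Survivors P1:{A,D,E} P2:{P,R,T}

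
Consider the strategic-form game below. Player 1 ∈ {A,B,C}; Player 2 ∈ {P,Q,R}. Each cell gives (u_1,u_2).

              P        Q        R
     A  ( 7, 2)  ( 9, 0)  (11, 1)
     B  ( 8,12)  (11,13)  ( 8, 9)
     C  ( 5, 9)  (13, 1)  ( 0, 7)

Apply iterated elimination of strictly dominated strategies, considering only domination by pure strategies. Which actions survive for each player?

P2 drop R (P beats it: A:2>1 B:12>9 C:9>7)
P1 drop A (B beats it: P:8>7 Q:11>9)
P1→{B,C} P2→{P,Q}

IESDS → P1:{B,C} P2:{P,Q}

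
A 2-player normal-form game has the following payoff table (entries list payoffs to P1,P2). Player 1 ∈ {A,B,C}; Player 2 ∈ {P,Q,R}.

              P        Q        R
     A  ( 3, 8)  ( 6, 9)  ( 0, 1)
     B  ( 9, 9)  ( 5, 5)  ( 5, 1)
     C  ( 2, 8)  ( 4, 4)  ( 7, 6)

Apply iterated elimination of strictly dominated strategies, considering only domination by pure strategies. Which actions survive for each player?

P2 drop R (P beats it: A:8>1 B:9>1 C:8>6)
P1 drop C (A beats it: P:3>2 Q:6>4)
P1→{A,B} P2→{P,Q}

Remaining: P1:{A,B} P2:{P,Q}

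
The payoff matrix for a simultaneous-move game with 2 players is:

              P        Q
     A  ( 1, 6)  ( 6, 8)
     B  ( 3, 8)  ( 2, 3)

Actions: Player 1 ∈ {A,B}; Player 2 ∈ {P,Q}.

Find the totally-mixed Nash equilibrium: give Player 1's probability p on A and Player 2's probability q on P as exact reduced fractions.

P1 indiff ⇒ q·1+(1-q)·6 = q·3+(1-q)·2 ⇒ q(-2) = (1-q)(-4) ⇒ q = 2/3
P2 indiff ⇒ p·6+(1-p)·8 = p·8+(1-p)·3 ⇒ p(-2) = (1-p)(-5) ⇒ p = 5/7

(p,q) = (5/7, 2/3)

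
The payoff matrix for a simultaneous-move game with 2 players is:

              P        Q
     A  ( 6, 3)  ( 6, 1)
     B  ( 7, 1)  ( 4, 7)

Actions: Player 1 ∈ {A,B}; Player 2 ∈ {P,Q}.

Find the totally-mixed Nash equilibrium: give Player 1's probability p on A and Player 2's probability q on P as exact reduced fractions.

p=3/4, q=2/3

P1 indiff ⇒ q·6+(1-q)·6 = q·7+(1-q)·4 ⇒ q(-1) = (1-q)(-2) ⇒ q = 2/3
P2 indiff ⇒ p·3+(1-p)·1 = p·1+(1-p)·7 ⇒ p(2) = (1-p)(6) ⇒ p = 3/4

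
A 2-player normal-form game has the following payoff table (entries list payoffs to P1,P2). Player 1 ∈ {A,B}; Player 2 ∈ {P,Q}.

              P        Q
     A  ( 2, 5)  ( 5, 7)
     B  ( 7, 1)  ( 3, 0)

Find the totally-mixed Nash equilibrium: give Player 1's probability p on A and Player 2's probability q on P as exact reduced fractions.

P1 indiff ⇒ q·2+(1-q)·5 = q·7+(1-q)·3 ⇒ q(-5) = (1-q)(-2) ⇒ q = 2/7
P2 indiff ⇒ p·5+(1-p)·1 = p·7+(1-p)·0 ⇒ p(-2) = (1-p)(-1) ⇒ p = 1/3

(p,q) = (1/3, 2/7)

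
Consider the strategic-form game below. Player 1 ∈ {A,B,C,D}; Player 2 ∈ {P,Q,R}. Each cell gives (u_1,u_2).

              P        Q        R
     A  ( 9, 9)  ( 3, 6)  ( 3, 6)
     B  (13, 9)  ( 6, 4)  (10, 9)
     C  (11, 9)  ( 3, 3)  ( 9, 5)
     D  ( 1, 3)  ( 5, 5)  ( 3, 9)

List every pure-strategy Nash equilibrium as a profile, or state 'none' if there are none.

Nash profiles: (B,P), (B,R)

(A,P): not NE [P1→B gives 13>9]
(A,Q): not NE [P1→B gives 6>3; P2→P gives 9>6]
(A,R): not NE [P1→B gives 10>3; P2→P gives 9>6]
(B,P): NE
(B,Q): not NE [P2→R gives 9>4]
(B,R): NE
(C,P): not NE [P1→B gives 13>11]
(C,Q): not NE [P1→B gives 6>3; P2→P gives 9>3]
(C,R): not NE [P1→B gives 10>9; P2→P gives 9>5]
(D,P): not NE [P1→B gives 13>1; P2→R gives 9>3]
(D,Q): not NE [P1→B gives 6>5; P2→R gives 9>5]
(D,R): not NE [P1→B gives 10>3]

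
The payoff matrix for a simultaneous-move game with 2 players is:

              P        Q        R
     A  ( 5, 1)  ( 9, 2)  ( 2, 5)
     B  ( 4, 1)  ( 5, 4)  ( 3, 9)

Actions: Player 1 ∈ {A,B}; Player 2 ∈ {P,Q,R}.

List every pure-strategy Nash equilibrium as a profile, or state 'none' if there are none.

Nash profiles: (B,R)

(A,P): not NE [P2→R gives 5>1]
(A,Q): not NE [P2→R gives 5>2]
(A,R): not NE [P1→B gives 3>2]
(B,P): not NE [P1→A gives 5>4; P2→R gives 9>1]
(B,Q): not NE [P1→A gives 9>5; P2→R gives 9>4]
(B,R): NE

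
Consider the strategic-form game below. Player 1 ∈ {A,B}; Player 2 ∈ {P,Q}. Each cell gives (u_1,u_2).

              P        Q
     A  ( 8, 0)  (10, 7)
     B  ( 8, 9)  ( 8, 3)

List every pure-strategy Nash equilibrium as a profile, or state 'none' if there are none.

(A,P): not NE [P2→Q gives 7>0]
(A,Q): NE
(B,P): NE
(B,Q): not NE [P1→A gives 10>8; P2→P gives 9>3]

PSNE = {(A,Q), (B,P)}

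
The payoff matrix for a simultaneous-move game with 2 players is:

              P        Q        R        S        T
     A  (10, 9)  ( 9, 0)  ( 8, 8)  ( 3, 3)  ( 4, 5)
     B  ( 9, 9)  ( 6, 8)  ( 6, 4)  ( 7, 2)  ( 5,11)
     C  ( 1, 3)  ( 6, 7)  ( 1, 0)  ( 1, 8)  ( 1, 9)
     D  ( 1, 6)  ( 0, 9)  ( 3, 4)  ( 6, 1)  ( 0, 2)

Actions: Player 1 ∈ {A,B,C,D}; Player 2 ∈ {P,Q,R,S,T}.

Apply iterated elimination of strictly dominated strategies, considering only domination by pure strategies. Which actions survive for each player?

P1 drop C (A beats it: P:10>1 Q:9>6 R:8>1 S:3>1 T:4>1)
P1 drop D (B beats it: P:9>1 Q:6>0 R:6>3 S:7>6 T:5>0)
P2 drop Q (P beats it: A:9>0 B:9>8)
P2 drop R (P beats it: A:9>8 B:9>4)
P2 drop S (P beats it: A:9>3 B:9>2)
P1→{A,B} P2→{P,T}

Remaining: P1:{A,B} P2:{P,T}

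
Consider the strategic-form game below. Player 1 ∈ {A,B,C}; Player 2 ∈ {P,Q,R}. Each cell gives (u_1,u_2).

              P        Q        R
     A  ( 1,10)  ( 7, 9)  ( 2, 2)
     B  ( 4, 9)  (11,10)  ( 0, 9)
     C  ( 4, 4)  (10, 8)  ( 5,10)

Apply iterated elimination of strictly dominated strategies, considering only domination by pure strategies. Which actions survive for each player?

P1 drop A (C beats it: P:4>1 Q:10>7 R:5>2)
P2 drop P (Q beats it: B:10>9 C:8>4)
P1→{B,C} P2→{Q,R}

IESDS → P1:{B,C} P2:{Q,R}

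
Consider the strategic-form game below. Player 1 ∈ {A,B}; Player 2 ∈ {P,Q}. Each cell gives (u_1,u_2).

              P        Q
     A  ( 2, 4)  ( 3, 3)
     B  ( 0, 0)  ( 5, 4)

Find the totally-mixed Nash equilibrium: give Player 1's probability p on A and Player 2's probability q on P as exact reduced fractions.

p=4/5, q=1/2

P1 indiff ⇒ q·2+(1-q)·3 = q·0+(1-q)·5 ⇒ q(2) = (1-q)(2) ⇒ q = 1/2
P2 indiff ⇒ p·4+(1-p)·0 = p·3+(1-p)·4 ⇒ p(1) = (1-p)(4) ⇒ p = 4/5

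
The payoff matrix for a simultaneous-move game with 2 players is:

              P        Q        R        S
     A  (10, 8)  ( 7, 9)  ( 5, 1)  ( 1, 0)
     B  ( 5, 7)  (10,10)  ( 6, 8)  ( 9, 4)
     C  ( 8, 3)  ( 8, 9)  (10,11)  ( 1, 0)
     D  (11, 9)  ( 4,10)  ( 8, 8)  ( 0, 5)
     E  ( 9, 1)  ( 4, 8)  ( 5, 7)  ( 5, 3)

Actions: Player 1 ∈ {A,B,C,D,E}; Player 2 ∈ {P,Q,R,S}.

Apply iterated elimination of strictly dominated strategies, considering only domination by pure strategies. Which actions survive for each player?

Remaining: P1:{B,C} P2:{Q,R}

P2 drop P (Q beats it: A:9>8 B:10>7 C:9>3 D:10>9 E:8>1)
P1 drop A (B beats it: Q:10>7 R:6>5 S:9>1)
P1 drop D (C beats it: Q:8>4 R:10>8 S:1>0)
P1 drop E (B beats it: Q:10>4 R:6>5 S:9>5)
P2 drop S (Q beats it: B:10>4 C:9>0)
P1→{B,C} P2→{Q,R}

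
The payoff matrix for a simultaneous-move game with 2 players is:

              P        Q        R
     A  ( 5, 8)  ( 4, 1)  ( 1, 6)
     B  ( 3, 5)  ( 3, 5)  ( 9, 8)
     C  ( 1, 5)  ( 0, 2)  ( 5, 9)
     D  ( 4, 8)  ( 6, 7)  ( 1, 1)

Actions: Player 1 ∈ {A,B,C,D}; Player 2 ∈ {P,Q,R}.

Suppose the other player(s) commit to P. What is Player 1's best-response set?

u_1(A vs P) = 5
u_1(B vs P) = 3
u_1(C vs P) = 1
u_1(D vs P) = 4
max payoff 5 at {A}

argmax u_1 = {A}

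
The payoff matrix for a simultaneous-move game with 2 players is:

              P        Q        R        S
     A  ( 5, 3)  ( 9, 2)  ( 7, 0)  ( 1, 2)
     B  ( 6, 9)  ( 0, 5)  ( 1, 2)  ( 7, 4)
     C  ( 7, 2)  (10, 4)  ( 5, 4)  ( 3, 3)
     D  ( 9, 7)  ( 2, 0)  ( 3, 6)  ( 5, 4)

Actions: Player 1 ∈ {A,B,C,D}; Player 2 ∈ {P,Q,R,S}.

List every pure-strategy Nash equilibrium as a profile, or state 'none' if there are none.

PSNE = {(C,Q), (D,P)}

(A,P): not NE [P1→D gives 9>5]
(A,Q): not NE [P1→C gives 10>9; P2→P gives 3>2]
(A,R): not NE [P2→P gives 3>0]
(A,S): not NE [P1→B gives 7>1; P2→P gives 3>2]
(B,P): not NE [P1→D gives 9>6]
(B,Q): not NE [P1→C gives 10>0; P2→P gives 9>5]
(B,R): not NE [P1→A gives 7>1; P2→P gives 9>2]
(B,S): not NE [P2→P gives 9>4]
(C,P): not NE [P1→D gives 9>7; P2→R gives 4>2]
(C,Q): NE
(C,R): not NE [P1→A gives 7>5]
(C,S): not NE [P1→B gives 7>3; P2→R gives 4>3]
(D,P): NE
(D,Q): not NE [P1→C gives 10>2; P2→P gives 7>0]
(D,R): not NE [P1→A gives 7>3; P2→P gives 7>6]
(D,S): not NE [P1→B gives 7>5; P2→P gives 7>4]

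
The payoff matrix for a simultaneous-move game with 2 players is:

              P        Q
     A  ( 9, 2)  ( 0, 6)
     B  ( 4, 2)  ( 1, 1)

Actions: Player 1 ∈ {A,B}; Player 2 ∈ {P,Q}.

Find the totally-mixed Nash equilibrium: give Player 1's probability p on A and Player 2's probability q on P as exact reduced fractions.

p=1/5, q=1/6

P1 indiff ⇒ q·9+(1-q)·0 = q·4+(1-q)·1 ⇒ q(5) = (1-q)(1) ⇒ q = 1/6
P2 indiff ⇒ p·2+(1-p)·2 = p·6+(1-p)·1 ⇒ p(-4) = (1-p)(-1) ⇒ p = 1/5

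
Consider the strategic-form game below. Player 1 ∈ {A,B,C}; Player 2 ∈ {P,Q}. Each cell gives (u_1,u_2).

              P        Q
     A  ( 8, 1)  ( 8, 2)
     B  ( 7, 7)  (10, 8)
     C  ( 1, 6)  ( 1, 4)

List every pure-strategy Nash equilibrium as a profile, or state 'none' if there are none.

PSNE = {(B,Q)}

(A,P): not NE [P2→Q gives 2>1]
(A,Q): not NE [P1→B gives 10>8]
(B,P): not NE [P1→A gives 8>7; P2→Q gives 8>7]
(B,Q): NE
(C,P): not NE [P1→A gives 8>1]
(C,Q): not NE [P1→B gives 10>1; P2→P gives 6>4]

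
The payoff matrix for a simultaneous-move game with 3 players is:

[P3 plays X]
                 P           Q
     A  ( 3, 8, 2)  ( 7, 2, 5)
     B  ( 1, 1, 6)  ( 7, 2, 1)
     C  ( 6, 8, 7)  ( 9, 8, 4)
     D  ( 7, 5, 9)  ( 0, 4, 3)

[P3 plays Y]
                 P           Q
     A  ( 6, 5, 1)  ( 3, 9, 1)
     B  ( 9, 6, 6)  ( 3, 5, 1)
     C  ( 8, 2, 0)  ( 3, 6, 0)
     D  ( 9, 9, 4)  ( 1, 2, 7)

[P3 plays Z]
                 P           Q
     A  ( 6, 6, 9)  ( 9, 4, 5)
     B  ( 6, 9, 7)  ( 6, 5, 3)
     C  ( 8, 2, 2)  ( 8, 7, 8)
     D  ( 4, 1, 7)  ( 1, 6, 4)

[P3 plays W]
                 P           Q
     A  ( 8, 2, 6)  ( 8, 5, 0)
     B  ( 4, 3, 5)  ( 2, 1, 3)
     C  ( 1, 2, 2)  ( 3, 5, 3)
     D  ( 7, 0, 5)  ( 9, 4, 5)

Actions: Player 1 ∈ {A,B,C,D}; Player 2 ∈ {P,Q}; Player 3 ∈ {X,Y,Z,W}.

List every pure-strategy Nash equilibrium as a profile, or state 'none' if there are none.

NE set: (D,P,X)

(A,P,X): not NE [P1→D gives 7>3; P3→Z gives 9>2]
(A,P,Y): not NE [P1→D gives 9>6; P2→Q gives 9>5; P3→Z gives 9>1]
(A,P,Z): not NE [P1→C gives 8>6]
(A,P,W): not NE [P2→Q gives 5>2; P3→Z gives 9>6]
(A,Q,X): not NE [P1→C gives 9>7; P2→P gives 8>2]
(A,Q,Y): not NE [P3→Z gives 5>1]
(A,Q,Z): not NE [P2→P gives 6>4]
(A,Q,W): not NE [P1→D gives 9>8; P3→Z gives 5>0]
(B,P,X): not NE [P1→D gives 7>1; P2→Q gives 2>1; P3→Z gives 7>6]
(B,P,Y): not NE [P3→Z gives 7>6]
(B,P,Z): not NE [P1→C gives 8>6]
(B,P,W): not NE [P1→A gives 8>4; P3→Z gives 7>5]
(B,Q,X): not NE [P1→C gives 9>7; P3→W gives 3>1]
(B,Q,Y): not NE [P2→P gives 6>5; P3→W gives 3>1]
(B,Q,Z): not NE [P1→A gives 9>6; P2→P gives 9>5]
(B,Q,W): not NE [P1→D gives 9>2; P2→P gives 3>1]
(C,P,X): not NE [P1→D gives 7>6]
(C,P,Y): not NE [P1→D gives 9>8; P2→Q gives 6>2; P3→X gives 7>0]
(C,P,Z): not NE [P2→Q gives 7>2; P3→X gives 7>2]
(C,P,W): not NE [P1→A gives 8>1; P2→Q gives 5>2; P3→X gives 7>2]
(C,Q,X): not NE [P3→Z gives 8>4]
(C,Q,Y): not NE [P3→Z gives 8>0]
(C,Q,Z): not NE [P1→A gives 9>8]
(C,Q,W): not NE [P1→D gives 9>3; P3→Z gives 8>3]
(D,P,X): NE
(D,P,Y): not NE [P3→X gives 9>4]
(D,P,Z): not NE [P1→C gives 8>4; P2→Q gives 6>1; P3→X gives 9>7]
(D,P,W): not NE [P1→A gives 8>7; P2→Q gives 4>0; P3→X gives 9>5]
(D,Q,X): not NE [P1→C gives 9>0; P2→P gives 5>4; P3→Y gives 7>3]
(D,Q,Y): not NE [P1→C gives 3>1; P2→P gives 9>2]
(D,Q,Z): not NE [P1→A gives 9>1; P3→Y gives 7>4]
(D,Q,W): not NE [P3→Y gives 7>5]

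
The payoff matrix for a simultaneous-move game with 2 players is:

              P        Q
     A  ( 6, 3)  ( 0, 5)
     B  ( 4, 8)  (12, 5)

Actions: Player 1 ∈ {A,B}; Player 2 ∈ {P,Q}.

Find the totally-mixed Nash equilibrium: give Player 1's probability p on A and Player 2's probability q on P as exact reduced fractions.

P1 indiff ⇒ q·6+(1-q)·0 = q·4+(1-q)·12 ⇒ q(2) = (1-q)(12) ⇒ q = 6/7
P2 indiff ⇒ p·3+(1-p)·8 = p·5+(1-p)·5 ⇒ p(-2) = (1-p)(-3) ⇒ p = 3/5

P1 mixes 3/5 on A; P2 mixes 6/7 on P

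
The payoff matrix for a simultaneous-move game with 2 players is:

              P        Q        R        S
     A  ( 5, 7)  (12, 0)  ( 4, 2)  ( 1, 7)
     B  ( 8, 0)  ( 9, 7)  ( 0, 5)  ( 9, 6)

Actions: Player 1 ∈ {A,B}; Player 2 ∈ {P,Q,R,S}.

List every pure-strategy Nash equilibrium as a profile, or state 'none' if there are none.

(A,P): not NE [P1→B gives 8>5]
(A,Q): not NE [P2→S gives 7>0]
(A,R): not NE [P2→S gives 7>2]
(A,S): not NE [P1→B gives 9>1]
(B,P): not NE [P2→Q gives 7>0]
(B,Q): not NE [P1→A gives 12>9]
(B,R): not NE [P1→A gives 4>0; P2→Q gives 7>5]
(B,S): not NE [P2→Q gives 7>6]

No pure NE.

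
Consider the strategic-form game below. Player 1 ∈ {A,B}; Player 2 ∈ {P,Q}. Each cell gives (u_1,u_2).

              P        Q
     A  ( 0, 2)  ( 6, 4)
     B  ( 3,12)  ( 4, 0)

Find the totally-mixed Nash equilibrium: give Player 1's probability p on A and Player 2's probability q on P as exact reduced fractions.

P1 indiff ⇒ q·0+(1-q)·6 = q·3+(1-q)·4 ⇒ q(-3) = (1-q)(-2) ⇒ q = 2/5
P2 indiff ⇒ p·2+(1-p)·12 = p·4+(1-p)·0 ⇒ p(-2) = (1-p)(-12) ⇒ p = 6/7

p=6/7, q=2/5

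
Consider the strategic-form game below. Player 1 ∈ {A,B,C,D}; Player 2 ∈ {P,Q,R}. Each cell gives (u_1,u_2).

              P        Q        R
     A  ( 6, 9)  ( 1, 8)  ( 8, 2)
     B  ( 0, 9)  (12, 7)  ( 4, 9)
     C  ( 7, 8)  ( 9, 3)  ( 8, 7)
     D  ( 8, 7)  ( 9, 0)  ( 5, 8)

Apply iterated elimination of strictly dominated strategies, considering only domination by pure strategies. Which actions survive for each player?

P2 drop Q (P beats it: A:9>8 B:9>7 C:8>3 D:7>0)
P1 drop B (A beats it: P:6>0 R:8>4)
P1→{A,C,D} P2→{P,R}

Remaining: P1:{A,C,D} P2:{P,R}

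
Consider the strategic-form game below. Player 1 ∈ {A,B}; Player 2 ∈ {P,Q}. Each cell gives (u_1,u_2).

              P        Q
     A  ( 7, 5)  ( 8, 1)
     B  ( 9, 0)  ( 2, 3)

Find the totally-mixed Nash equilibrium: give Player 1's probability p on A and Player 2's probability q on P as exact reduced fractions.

P1 mixes 3/7 on A; P2 mixes 3/4 on P

P1 indiff ⇒ q·7+(1-q)·8 = q·9+(1-q)·2 ⇒ q(-2) = (1-q)(-6) ⇒ q = 3/4
P2 indiff ⇒ p·5+(1-p)·0 = p·1+(1-p)·3 ⇒ p(4) = (1-p)(3) ⇒ p = 3/7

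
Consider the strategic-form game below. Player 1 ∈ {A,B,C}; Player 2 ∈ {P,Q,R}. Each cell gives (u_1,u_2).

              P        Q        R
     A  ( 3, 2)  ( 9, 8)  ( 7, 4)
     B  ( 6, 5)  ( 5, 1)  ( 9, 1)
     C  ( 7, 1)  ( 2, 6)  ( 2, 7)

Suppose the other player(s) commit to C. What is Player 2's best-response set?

BR_2 = {R}

u_2(P vs C) = 1
u_2(Q vs C) = 6
u_2(R vs C) = 7
max payoff 7 at {R}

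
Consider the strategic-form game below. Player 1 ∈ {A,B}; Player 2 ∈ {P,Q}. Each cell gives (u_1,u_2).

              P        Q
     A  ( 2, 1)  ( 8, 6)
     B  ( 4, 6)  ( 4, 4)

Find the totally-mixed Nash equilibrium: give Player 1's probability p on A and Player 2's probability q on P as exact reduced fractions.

P1 indiff ⇒ q·2+(1-q)·8 = q·4+(1-q)·4 ⇒ q(-2) = (1-q)(-4) ⇒ q = 2/3
P2 indiff ⇒ p·1+(1-p)·6 = p·6+(1-p)·4 ⇒ p(-5) = (1-p)(-2) ⇒ p = 2/7

P1 mixes 2/7 on A; P2 mixes 2/3 on P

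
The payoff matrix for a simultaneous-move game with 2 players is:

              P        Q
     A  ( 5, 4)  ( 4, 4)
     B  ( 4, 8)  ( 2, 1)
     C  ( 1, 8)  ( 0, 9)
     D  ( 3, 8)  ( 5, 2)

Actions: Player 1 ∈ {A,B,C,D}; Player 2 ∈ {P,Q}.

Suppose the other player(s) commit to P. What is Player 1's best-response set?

P1 best: {A}

u_1(A vs P) = 5
u_1(B vs P) = 4
u_1(C vs P) = 1
u_1(D vs P) = 3
max payoff 5 at {A}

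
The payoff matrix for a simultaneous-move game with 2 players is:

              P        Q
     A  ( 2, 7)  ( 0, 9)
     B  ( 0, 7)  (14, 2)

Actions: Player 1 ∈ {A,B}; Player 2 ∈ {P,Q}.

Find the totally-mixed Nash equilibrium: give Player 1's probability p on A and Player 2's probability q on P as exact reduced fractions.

P1 indiff ⇒ q·2+(1-q)·0 = q·0+(1-q)·14 ⇒ q(2) = (1-q)(14) ⇒ q = 7/8
P2 indiff ⇒ p·7+(1-p)·7 = p·9+(1-p)·2 ⇒ p(-2) = (1-p)(-5) ⇒ p = 5/7

(p,q) = (5/7, 7/8)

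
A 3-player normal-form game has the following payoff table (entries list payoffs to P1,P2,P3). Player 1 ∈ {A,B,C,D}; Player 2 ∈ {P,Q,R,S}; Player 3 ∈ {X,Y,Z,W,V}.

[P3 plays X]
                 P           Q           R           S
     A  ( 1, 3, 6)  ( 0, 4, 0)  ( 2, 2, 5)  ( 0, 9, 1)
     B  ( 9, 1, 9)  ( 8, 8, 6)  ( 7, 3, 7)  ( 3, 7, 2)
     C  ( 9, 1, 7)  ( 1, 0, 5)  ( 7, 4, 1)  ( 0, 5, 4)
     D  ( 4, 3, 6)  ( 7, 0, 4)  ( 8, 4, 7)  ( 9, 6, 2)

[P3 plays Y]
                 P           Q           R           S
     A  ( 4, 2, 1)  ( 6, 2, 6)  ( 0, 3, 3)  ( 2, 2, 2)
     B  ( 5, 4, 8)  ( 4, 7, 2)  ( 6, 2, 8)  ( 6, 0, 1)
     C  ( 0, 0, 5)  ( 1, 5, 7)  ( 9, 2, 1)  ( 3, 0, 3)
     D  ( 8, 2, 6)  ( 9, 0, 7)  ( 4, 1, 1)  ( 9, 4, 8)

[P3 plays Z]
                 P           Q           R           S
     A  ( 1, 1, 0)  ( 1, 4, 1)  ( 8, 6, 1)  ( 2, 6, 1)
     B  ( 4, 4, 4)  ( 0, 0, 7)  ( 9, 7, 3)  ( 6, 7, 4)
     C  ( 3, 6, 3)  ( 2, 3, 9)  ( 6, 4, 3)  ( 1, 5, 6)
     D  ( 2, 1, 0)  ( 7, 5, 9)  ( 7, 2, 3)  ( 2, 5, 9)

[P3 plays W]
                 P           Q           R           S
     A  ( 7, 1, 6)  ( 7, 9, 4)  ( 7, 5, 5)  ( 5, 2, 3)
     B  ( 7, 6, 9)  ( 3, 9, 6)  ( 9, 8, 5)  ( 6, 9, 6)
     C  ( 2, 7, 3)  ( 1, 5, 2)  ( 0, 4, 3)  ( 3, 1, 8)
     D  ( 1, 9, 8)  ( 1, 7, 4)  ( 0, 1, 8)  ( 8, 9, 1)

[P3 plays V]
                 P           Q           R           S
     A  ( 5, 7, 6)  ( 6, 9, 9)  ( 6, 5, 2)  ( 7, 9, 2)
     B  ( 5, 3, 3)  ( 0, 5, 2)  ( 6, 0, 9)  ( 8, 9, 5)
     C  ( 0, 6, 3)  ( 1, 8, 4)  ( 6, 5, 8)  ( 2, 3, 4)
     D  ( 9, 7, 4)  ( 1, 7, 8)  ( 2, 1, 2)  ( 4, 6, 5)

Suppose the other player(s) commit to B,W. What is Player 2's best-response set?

BR_2 = {Q,S}

u_2(P vs B,W) = 6
u_2(Q vs B,W) = 9
u_2(R vs B,W) = 8
u_2(S vs B,W) = 9
max payoff 9 at {Q,S}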